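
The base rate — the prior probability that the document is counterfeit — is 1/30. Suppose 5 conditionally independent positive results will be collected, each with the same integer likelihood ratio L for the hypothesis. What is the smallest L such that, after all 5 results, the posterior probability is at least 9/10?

Prior odds = (1/30)/(29/30) = 1/29.
Target odds = 0.9/0.1 = 9.
Need L⁵ ≥ 9 ÷ (1/29) = 261.
3⁵ = 243 < 261 ≤ 1024 = 4⁵, so L = 4.

4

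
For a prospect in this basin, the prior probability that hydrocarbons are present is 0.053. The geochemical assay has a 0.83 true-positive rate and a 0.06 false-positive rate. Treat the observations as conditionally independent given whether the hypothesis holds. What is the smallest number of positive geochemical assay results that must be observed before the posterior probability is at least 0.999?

Prior odds = 0.053/0.947 = 53/947.
Likelihood ratio of a positive result = 0.83/0.06 = 83/6.
Target posterior odds = 0.999/0.001 = 999.
Require (83/6)ⁿ ≥ 999 ÷ (53/947) = 946053/53.
(83/6)³ = 571787/216 falls short of 946053/53 but (83/6)⁴ = 47458321/1296 reaches it, so n = 4.

4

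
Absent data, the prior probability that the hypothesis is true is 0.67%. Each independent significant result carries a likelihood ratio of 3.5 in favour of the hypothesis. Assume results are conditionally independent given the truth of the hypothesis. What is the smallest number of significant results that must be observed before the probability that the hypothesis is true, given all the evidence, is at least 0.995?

9

Prior odds = 0.0067/0.9933 = 67/9933.
Likelihood ratio per significant result = 3.5.
Target odds: 0.995 ÷ 0.005 = 199.
Require 3.5ⁿ ≥ 199 ÷ (67/9933) = 1976667/67.
3.5⁸ = 5764801/256 falls short of 1976667/67 but 3.5⁹ = 40353607/512 reaches it, so n = 9.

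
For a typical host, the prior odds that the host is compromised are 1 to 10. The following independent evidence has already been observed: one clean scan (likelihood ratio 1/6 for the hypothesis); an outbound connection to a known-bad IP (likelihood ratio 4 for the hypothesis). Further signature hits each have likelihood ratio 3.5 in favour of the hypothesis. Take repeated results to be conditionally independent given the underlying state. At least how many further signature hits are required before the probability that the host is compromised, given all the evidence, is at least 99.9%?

Prior odds = 0.1.
Combined Bayes factor of the evidence already in hand = (1/6) × 4 = 2/3.
Odds after that evidence = 0.1 × 2/3 = 1/15.
Target odds = 0.999/0.001 = 999.
Need 3.5ⁿ ≥ 999 ÷ (1/15) = 14985.
3.5⁷ = 823543/128 falls short of 14985 but 3.5⁸ = 5764801/256 reaches it, so n = 8.

8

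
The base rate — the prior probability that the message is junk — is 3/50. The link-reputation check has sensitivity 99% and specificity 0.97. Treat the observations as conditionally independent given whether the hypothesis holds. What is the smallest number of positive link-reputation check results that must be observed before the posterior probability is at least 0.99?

Prior odds: 0.06 ÷ 0.94 = 3/47.
False-positive rate = 1 − 0.97 = 0.03; likelihood ratio of a positive = 0.99/0.03 = 33.
Target odds: 0.99 ÷ 0.01 = 99.
Need (3/47) × 33ⁿ ≥ 99, i.e. 33ⁿ ≥ 1551.
33² = 1089 falls short of 1551 but 33³ = 35937 reaches it, so n = 3.

3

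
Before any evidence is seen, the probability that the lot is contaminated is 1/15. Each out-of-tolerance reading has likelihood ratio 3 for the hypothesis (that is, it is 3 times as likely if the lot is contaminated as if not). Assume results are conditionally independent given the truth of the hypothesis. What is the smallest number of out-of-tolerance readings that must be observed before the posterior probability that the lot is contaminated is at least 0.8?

4

Prior odds: (1/15) ÷ (14/15) = 1/14.
Likelihood ratio per out-of-tolerance reading = 3.
Target posterior odds = 0.8/0.2 = 4.
Need (1/14) × 3ⁿ ≥ 4, i.e. 3ⁿ ≥ 56.
3³ = 27 falls short of 56 but 3⁴ = 81 reaches it, so n = 4.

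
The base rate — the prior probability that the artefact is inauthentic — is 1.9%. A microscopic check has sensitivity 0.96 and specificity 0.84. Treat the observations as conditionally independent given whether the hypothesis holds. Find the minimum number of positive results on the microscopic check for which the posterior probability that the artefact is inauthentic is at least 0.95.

4

Prior odds: 0.019 ÷ 0.981 = 19/981.
False-positive rate = 1 − 0.84 = 0.16; likelihood ratio of a positive = 0.96/0.16 = 6.
Target posterior odds = 0.95/0.05 = 19.
Require 6ⁿ ≥ 19 ÷ (19/981) = 981.
6³ = 216 falls short of 981 but 6⁴ = 1296 reaches it, so n = 4.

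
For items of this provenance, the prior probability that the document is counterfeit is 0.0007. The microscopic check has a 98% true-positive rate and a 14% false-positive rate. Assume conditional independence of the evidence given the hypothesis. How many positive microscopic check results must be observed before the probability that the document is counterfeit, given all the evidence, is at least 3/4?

Prior odds = 0.0007/0.9993 = 7/9993.
Likelihood ratio of a positive result = 0.98/0.14 = 7.
Target odds: 0.75 ÷ 0.25 = 3.
Need (7/9993) × 7ⁿ ≥ 3, i.e. 7ⁿ ≥ 29979/7.
7⁴ = 2401 falls short of 29979/7 but 7⁵ = 16807 reaches it, so n = 5.

5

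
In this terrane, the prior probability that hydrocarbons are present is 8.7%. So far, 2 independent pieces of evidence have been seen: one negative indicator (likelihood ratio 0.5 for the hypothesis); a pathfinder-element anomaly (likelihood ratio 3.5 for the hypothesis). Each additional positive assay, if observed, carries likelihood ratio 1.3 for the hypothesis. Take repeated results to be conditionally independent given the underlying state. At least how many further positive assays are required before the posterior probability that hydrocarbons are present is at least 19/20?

Prior odds = 0.087/0.913 = 87/913.
Combined Bayes factor of the evidence already in hand = 0.5 × 3.5 = 1.75.
Odds after that evidence = (87/913) × 1.75 = 609/3652.
Target odds = 0.95/0.05 = 19.
Need 1.3ⁿ ≥ 19 ÷ (609/3652) = 69388/609.
1.3¹⁸ ≈112.455 falls short of 69388/609 but 1.3¹⁹ ≈146.192 reaches it, so n = 19.

19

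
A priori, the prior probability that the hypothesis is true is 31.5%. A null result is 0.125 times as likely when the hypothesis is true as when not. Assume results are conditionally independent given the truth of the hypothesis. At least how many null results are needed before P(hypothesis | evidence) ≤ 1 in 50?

Prior odds = 0.315/0.685 = 63/137.
Likelihood ratio per null result = 0.125.
Target posterior odds = 0.02/0.98 = 1/49.
Require 0.125ⁿ ≤ 1/49 ÷ (63/137) = 137/3087.
0.125¹ = 0.125 is still above 137/3087 but 0.125² = 0.015625 is at or below it, so n = 2.

2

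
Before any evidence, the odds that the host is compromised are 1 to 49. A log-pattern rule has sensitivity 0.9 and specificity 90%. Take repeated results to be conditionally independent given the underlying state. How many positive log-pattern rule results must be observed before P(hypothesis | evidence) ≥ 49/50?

Prior odds = 1/49.
False-positive rate = 1 − 0.9 = 0.1; likelihood ratio of a positive = 0.9/0.1 = 9.
Target posterior odds = 0.98/0.02 = 49.
Need (1/49) × 9ⁿ ≥ 49, i.e. 9ⁿ ≥ 2401.
9³ = 729 falls short of 2401 but 9⁴ = 6561 reaches it, so n = 4.

4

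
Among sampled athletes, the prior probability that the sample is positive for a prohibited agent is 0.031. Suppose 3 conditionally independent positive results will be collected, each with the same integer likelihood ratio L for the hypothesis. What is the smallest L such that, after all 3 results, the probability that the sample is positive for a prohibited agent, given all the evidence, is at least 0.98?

Prior odds = 0.031/0.969 = 31/969.
Target odds = 0.98/0.02 = 49.
Need L³ ≥ 49 ÷ (31/969) = 47481/31.
11³ = 1331 < 47481/31 ≤ 1728 = 12³, so L = 12.

12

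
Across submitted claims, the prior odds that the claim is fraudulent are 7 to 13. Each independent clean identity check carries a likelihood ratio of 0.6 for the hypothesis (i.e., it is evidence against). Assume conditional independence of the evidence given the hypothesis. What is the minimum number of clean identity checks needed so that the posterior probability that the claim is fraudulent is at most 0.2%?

11

Prior odds = 7/13.
Likelihood ratio per clean identity check = 0.6.
Target posterior odds = 0.002/0.998 = 1/499.
Need (7/13) × 0.6ⁿ ≤ 1/499, i.e. 0.6ⁿ ≤ 13/3493.
0.6¹⁰ = 59049/9765625 is still above 13/3493 but 0.6¹¹ = 177147/48828125 is at or below it, so n = 11.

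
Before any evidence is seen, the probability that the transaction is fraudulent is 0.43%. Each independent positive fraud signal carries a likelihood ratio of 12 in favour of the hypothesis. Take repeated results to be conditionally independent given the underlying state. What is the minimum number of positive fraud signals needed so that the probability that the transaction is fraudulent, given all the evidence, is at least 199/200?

5

Prior odds: 0.0043 ÷ 0.9957 = 43/9957.
Likelihood ratio per positive fraud signal = 12.
Target odds: 0.995 ÷ 0.005 = 199.
Require 12ⁿ ≥ 199 ÷ (43/9957) = 1981443/43.
12⁴ = 20736 falls short of 1981443/43 but 12⁵ = 248832 reaches it, so n = 5.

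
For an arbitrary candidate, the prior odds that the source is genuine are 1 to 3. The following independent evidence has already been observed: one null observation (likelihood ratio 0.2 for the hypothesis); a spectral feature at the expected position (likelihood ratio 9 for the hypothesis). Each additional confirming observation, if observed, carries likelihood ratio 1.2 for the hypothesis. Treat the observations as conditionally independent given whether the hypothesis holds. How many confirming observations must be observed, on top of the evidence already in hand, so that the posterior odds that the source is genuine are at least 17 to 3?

13

Prior odds = 1/3.
Combined Bayes factor of the evidence already in hand = 0.2 × 9 = 1.8.
Odds after that evidence = (1/3) × 1.8 = 0.6.
Target odds = 17/3.
Need 1.2ⁿ ≥ 17/3 ÷ 0.6 = 85/9.
1.2¹² ≈8.9161 falls short of 85/9 but 1.2¹³ ≈10.6993 reaches it, so n = 13.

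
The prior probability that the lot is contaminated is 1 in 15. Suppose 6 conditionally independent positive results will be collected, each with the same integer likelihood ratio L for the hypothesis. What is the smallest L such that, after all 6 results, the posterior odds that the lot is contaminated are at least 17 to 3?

Prior odds = (1/15)/(14/15) = 1/14.
Target odds = 17/3.
Need L⁶ ≥ 17/3 ÷ (1/14) = 238/3.
2⁶ = 64 < 238/3 ≤ 729 = 3⁶, so L = 3.

3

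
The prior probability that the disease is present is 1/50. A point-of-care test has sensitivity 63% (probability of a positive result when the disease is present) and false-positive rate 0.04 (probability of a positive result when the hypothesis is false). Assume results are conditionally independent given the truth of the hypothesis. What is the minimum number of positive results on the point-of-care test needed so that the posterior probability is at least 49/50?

Prior odds = 0.02/0.98 = 1/49.
Likelihood ratio of a positive result = 0.63/0.04 = 15.75.
Target odds: 0.98 ÷ 0.02 = 49.
Require 15.75ⁿ ≥ 49 ÷ (1/49) = 2401.
15.75² = 248.0625 falls short of 2401 but 15.75³ = 3906.984375 reaches it, so n = 3.

3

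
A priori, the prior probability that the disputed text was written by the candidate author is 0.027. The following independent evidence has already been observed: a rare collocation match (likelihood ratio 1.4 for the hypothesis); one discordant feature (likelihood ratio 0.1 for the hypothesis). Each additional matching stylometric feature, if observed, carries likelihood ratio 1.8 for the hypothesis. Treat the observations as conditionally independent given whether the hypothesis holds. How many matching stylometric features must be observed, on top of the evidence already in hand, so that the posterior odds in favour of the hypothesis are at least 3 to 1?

Prior odds = 0.027/0.973 = 27/973.
Combined Bayes factor of the evidence already in hand = 1.4 × 0.1 = 0.14.
Odds after that evidence = (27/973) × 0.14 = 27/6950.
Target odds = 3.
Need 1.8ⁿ ≥ 3 ÷ (27/6950) = 6950/9.
1.8¹¹ ≈642.684 falls short of 6950/9 but 1.8¹² ≈1156.83 reaches it, so n = 12.

12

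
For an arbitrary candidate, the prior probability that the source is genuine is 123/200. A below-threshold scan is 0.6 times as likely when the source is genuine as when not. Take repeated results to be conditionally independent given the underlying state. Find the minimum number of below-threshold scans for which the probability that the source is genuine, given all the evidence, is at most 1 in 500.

14

Prior odds = 0.615/0.385 = 123/77.
Likelihood ratio per below-threshold scan = 0.6.
Target odds: 0.002 ÷ 0.998 = 1/499.
Require 0.6ⁿ ≤ 1/499 ÷ (123/77) = 77/61377.
0.6¹³ ≈0.00130607 is still above 77/61377 but 0.6¹⁴ ≈0.000783642 is at or below it, so n = 14.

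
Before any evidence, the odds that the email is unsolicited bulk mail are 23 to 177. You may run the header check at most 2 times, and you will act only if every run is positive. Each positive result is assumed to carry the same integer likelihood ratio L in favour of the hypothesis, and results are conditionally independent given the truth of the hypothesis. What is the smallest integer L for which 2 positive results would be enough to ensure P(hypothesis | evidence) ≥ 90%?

Prior odds = 23/177.
Target odds = 0.9/0.1 = 9.
Need L² ≥ 9 ÷ (23/177) = 1593/23.
8² = 64 < 1593/23 ≤ 81 = 9², so L = 9.

9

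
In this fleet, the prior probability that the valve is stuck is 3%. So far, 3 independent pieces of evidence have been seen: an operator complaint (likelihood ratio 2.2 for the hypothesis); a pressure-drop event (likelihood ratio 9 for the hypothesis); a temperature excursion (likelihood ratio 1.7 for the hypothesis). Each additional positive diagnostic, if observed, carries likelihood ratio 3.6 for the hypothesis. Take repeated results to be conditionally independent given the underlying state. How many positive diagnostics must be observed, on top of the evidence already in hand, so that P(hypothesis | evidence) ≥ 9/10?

2

Prior odds = 0.03/0.97 = 3/97.
Combined Bayes factor of the evidence already in hand = 2.2 × 9 × 1.7 = 33.66.
Odds after that evidence = (3/97) × 33.66 = 5049/4850.
Target odds = 0.9/0.1 = 9.
Need 3.6ⁿ ≥ 9 ÷ (5049/4850) = 4850/561.
3.6¹ = 3.6 falls short of 4850/561 but 3.6² = 12.96 reaches it, so n = 2.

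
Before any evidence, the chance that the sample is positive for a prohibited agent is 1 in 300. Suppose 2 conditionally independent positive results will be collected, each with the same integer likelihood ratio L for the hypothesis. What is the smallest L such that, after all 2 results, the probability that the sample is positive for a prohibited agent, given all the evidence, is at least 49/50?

Prior odds = (1/300)/(299/300) = 1/299.
Target odds = 0.98/0.02 = 49.
Need L² ≥ 49 ÷ (1/299) = 14651.
121² = 14641 < 14651 ≤ 14884 = 122², so L = 122.

122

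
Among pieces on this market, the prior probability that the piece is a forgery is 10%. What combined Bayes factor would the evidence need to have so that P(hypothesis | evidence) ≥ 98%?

Prior odds = 0.1/0.9 = 1/9.
Target odds = 0.98/0.02 = 49.
Required Bayes factor = 49 ÷ (1/9) = 441.

441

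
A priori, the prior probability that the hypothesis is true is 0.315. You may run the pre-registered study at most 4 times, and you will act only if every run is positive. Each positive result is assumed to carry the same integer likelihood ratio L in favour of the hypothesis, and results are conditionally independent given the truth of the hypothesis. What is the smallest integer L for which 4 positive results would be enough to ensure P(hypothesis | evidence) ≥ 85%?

2

Prior odds = 0.315/0.685 = 63/137.
Target odds = 0.85/0.15 = 17/3.
Need L⁴ ≥ 17/3 ÷ (63/137) = 2329/189.
1⁴ = 1 < 2329/189 ≤ 16 = 2⁴, so L = 2.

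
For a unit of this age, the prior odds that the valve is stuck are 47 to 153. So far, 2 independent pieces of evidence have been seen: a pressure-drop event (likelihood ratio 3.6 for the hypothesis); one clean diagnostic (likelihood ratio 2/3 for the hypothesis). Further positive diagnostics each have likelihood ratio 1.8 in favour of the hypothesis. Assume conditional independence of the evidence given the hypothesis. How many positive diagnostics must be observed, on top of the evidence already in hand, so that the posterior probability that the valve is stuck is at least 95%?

6

Prior odds = 47/153.
Combined Bayes factor of the evidence already in hand = 3.6 × (2/3) = 2.4.
Odds after that evidence = (47/153) × 2.4 = 188/255.
Target odds = 0.95/0.05 = 19.
Need 1.8ⁿ ≥ 19 ÷ (188/255) = 4845/188.
1.8⁵ = 18.89568 falls short of 4845/188 but 1.8⁶ = 531441/15625 reaches it, so n = 6.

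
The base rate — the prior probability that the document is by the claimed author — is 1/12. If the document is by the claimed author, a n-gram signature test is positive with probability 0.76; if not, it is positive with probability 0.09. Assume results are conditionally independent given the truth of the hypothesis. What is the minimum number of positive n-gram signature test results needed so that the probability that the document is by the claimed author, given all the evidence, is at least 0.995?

Prior odds = (1/12)/(11/12) = 1/11.
Likelihood ratio of a positive = 0.76/0.09 = 76/9.
Target posterior odds = 0.995/0.005 = 199.
Need (1/11) × (76/9)ⁿ ≥ 199, i.e. (76/9)ⁿ ≥ 2189.
(76/9)³ = 438976/729 falls short of 2189 but (76/9)⁴ = 33362176/6561 reaches it, so n = 4.

4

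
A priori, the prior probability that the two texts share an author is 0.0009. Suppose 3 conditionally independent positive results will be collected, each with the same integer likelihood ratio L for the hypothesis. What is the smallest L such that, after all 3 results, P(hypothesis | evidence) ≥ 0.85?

19

Prior odds = 0.0009/0.9991 = 9/9991.
Target odds = 0.85/0.15 = 17/3.
Need L³ ≥ 17/3 ÷ (9/9991) = 169847/27.
18³ = 5832 < 169847/27 ≤ 6859 = 19³, so L = 19.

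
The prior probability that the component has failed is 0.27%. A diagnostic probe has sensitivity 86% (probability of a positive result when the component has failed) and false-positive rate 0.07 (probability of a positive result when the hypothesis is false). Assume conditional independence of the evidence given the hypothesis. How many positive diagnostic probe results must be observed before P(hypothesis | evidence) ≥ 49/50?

Prior odds: 0.0027 ÷ 0.9973 = 27/9973.
Likelihood ratio of a positive result = 0.86/0.07 = 86/7.
Target odds: 0.98 ÷ 0.02 = 49.
Require (86/7)ⁿ ≥ 49 ÷ (27/9973) = 488677/27.
(86/7)³ = 636056/343 falls short of 488677/27 but (86/7)⁴ = 54700816/2401 reaches it, so n = 4.

4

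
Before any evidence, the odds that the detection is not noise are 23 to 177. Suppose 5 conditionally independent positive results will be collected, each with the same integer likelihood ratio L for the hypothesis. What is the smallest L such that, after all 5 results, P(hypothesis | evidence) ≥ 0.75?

2

Prior odds = 23/177.
Target odds = 0.75/0.25 = 3.
Need L⁵ ≥ 3 ÷ (23/177) = 531/23.
1⁵ = 1 < 531/23 ≤ 32 = 2⁵, so L = 2.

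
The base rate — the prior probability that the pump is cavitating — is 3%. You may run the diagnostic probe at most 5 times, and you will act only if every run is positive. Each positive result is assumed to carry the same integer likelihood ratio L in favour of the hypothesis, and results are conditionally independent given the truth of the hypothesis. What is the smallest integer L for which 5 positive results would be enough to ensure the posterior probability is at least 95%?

4

Prior odds = 0.03/0.97 = 3/97.
Target odds = 0.95/0.05 = 19.
Need L⁵ ≥ 19 ÷ (3/97) = 1843/3.
3⁵ = 243 < 1843/3 ≤ 1024 = 4⁵, so L = 4.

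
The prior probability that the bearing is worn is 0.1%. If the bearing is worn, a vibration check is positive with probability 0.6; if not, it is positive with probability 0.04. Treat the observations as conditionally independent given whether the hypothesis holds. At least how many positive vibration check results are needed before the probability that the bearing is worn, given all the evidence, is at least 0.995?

Prior odds = 0.001/0.999 = 1/999.
Likelihood ratio of a positive = 0.6/0.04 = 15.
Target posterior odds = 0.995/0.005 = 199.
Require 15ⁿ ≥ 199 ÷ (1/999) = 198801.
15⁴ = 50625 falls short of 198801 but 15⁵ = 759375 reaches it, so n = 5.

5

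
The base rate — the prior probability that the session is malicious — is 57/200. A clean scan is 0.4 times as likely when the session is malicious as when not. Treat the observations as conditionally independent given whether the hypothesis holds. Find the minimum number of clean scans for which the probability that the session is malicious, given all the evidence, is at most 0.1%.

Prior odds = 0.285/0.715 = 57/143.
Likelihood ratio per clean scan = 0.4.
Target odds: 0.001 ÷ 0.999 = 1/999.
Need (57/143) × 0.4ⁿ ≤ 1/999, i.e. 0.4ⁿ ≤ 143/56943.
0.4⁶ = 64/15625 is still above 143/56943 but 0.4⁷ = 128/78125 is at or below it, so n = 7.

7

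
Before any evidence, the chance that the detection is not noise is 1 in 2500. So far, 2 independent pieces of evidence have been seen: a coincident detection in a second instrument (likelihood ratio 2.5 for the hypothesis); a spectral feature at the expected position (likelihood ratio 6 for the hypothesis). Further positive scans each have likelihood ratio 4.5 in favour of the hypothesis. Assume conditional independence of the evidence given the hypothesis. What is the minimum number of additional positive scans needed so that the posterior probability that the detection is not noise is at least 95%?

Prior odds = 0.0004/0.9996 = 1/2499.
Combined Bayes factor of the evidence already in hand = 2.5 × 6 = 15.
Odds after that evidence = (1/2499) × 15 = 5/833.
Target odds = 0.95/0.05 = 19.
Need 4.5ⁿ ≥ 19 ÷ (5/833) = 3165.4.
4.5⁵ = 1845.28125 falls short of 3165.4 but 4.5⁶ = 8303.765625 reaches it, so n = 6.

6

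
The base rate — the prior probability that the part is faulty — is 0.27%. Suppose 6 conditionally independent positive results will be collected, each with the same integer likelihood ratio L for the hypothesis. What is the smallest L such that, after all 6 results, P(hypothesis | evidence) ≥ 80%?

4

Prior odds = 0.0027/0.9973 = 27/9973.
Target odds = 0.8/0.2 = 4.
Need L⁶ ≥ 4 ÷ (27/9973) = 39892/27.
3⁶ = 729 < 39892/27 ≤ 4096 = 4⁶, so L = 4.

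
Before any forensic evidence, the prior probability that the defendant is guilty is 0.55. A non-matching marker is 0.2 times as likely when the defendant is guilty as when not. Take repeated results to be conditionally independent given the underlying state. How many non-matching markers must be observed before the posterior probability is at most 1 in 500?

4

Prior odds = 0.55/0.45 = 11/9.
Likelihood ratio per non-matching marker = 0.2.
Target posterior odds = 0.002/0.998 = 1/499.
Require 0.2ⁿ ≤ 1/499 ÷ (11/9) = 9/5489.
0.2³ = 0.008 is still above 9/5489 but 0.2⁴ = 0.0016 is at or below it, so n = 4.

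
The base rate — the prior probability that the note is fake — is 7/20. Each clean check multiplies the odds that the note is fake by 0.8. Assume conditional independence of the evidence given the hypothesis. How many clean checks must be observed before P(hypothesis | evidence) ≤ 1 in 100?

Prior odds: 0.35 ÷ 0.65 = 7/13.
Likelihood ratio per clean check = 0.8.
Target posterior odds = 0.01/0.99 = 1/99.
Need (7/13) × 0.8ⁿ ≤ 1/99, i.e. 0.8ⁿ ≤ 13/693.
0.8¹⁷ ≈0.022518 is still above 13/693 but 0.8¹⁸ ≈0.0180144 is at or below it, so n = 18.

18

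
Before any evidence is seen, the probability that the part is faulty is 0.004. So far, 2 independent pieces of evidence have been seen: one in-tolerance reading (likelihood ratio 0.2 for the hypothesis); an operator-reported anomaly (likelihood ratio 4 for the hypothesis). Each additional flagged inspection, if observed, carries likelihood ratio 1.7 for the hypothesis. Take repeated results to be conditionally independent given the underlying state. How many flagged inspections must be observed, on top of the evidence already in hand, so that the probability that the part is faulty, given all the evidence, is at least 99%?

Prior odds = 0.004/0.996 = 1/249.
Combined Bayes factor of the evidence already in hand = 0.2 × 4 = 0.8.
Odds after that evidence = (1/249) × 0.8 = 4/1245.
Target odds = 0.99/0.01 = 99.
Need 1.7ⁿ ≥ 99 ÷ (4/1245) = 30813.75.
1.7¹⁹ ≈23907.2 falls short of 30813.75 but 1.7²⁰ ≈40642.3 reaches it, so n = 20.

20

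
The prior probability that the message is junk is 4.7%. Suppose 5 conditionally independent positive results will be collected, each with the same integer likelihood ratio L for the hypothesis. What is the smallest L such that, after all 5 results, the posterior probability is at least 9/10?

Prior odds = 0.047/0.953 = 47/953.
Target odds = 0.9/0.1 = 9.
Need L⁵ ≥ 9 ÷ (47/953) = 8577/47.
2⁵ = 32 < 8577/47 ≤ 243 = 3⁵, so L = 3.

3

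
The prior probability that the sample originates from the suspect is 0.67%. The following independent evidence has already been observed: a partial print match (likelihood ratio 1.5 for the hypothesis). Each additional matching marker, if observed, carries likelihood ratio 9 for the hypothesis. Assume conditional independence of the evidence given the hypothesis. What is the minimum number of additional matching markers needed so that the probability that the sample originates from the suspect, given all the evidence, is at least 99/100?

Prior odds = 0.0067/0.9933 = 67/9933.
Bayes factor of the evidence already in hand = 1.5.
Odds after that evidence = (67/9933) × 1.5 = 67/6622.
Target odds = 0.99/0.01 = 99.
Need 9ⁿ ≥ 99 ÷ (67/6622) = 655578/67.
9⁴ = 6561 falls short of 655578/67 but 9⁵ = 59049 reaches it, so n = 5.

5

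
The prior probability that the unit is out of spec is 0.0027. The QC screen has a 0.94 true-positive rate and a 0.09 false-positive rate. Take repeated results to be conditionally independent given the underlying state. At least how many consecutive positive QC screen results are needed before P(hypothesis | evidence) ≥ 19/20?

Prior odds: 0.0027 ÷ 0.9973 = 27/9973.
Likelihood ratio of a positive result = 0.94/0.09 = 94/9.
Target odds: 0.95 ÷ 0.05 = 19.
Require (94/9)ⁿ ≥ 19 ÷ (27/9973) = 189487/27.
(94/9)³ = 830584/729 falls short of 189487/27 but (94/9)⁴ = 78074896/6561 reaches it, so n = 4.

4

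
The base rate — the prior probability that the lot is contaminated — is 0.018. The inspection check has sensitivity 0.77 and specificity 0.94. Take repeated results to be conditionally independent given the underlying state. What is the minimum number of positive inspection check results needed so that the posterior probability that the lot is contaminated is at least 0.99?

Prior odds = 0.018/0.982 = 9/491.
False-positive rate = 1 − 0.94 = 0.06; likelihood ratio of a positive = 0.77/0.06 = 77/6.
Target posterior odds = 0.99/0.01 = 99.
Need (9/491) × (77/6)ⁿ ≥ 99, i.e. (77/6)ⁿ ≥ 5401.
(77/6)³ = 456533/216 falls short of 5401 but (77/6)⁴ = 35153041/1296 reaches it, so n = 4.

4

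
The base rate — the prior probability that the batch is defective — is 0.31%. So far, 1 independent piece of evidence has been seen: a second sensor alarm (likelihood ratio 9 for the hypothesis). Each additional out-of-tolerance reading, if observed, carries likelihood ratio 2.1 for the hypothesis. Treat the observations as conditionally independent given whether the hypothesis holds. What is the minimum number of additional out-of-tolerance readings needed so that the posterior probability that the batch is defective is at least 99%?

Prior odds = 0.0031/0.9969 = 31/9969.
Bayes factor of the evidence already in hand = 9.
Odds after that evidence = (31/9969) × 9 = 93/3323.
Target odds = 0.99/0.01 = 99.
Need 2.1ⁿ ≥ 99 ÷ (93/3323) = 109659/31.
2.1¹¹ ≈3502.78 falls short of 109659/31 but 2.1¹² ≈7355.83 reaches it, so n = 12.

12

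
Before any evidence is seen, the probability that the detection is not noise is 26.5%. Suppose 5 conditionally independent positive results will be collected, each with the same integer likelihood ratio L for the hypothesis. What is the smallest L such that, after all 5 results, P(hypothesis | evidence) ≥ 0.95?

Prior odds = 0.265/0.735 = 53/147.
Target odds = 0.95/0.05 = 19.
Need L⁵ ≥ 19 ÷ (53/147) = 2793/53.
2⁵ = 32 < 2793/53 ≤ 243 = 3⁵, so L = 3.

3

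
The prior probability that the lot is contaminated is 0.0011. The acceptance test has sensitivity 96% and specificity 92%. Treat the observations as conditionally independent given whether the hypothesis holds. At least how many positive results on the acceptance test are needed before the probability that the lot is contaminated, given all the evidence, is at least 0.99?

5

Prior odds = 0.0011/0.9989 = 11/9989.
False-positive rate = 1 − 0.92 = 0.08; likelihood ratio of a positive = 0.96/0.08 = 12.
Target posterior odds = 0.99/0.01 = 99.
Require 12ⁿ ≥ 99 ÷ (11/9989) = 89901.
12⁴ = 20736 falls short of 89901 but 12⁵ = 248832 reaches it, so n = 5.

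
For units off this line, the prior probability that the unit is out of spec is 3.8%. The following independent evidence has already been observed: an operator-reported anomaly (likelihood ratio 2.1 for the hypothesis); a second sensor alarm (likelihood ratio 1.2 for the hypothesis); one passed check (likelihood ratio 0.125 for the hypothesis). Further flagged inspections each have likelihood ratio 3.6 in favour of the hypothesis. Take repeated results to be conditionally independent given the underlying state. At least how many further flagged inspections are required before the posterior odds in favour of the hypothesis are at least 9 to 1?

6

Prior odds = 0.038/0.962 = 19/481.
Combined Bayes factor of the evidence already in hand = 2.1 × 1.2 × 0.125 = 0.315.
Odds after that evidence = (19/481) × 0.315 = 1197/96200.
Target odds = 9.
Need 3.6ⁿ ≥ 9 ÷ (1197/96200) = 96200/133.
3.6⁵ = 604.66176 falls short of 96200/133 but 3.6⁶ = 34012224/15625 reaches it, so n = 6.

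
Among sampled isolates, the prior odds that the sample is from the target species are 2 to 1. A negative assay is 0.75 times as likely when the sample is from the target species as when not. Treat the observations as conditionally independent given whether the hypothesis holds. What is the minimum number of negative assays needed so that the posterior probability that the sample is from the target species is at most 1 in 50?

Prior odds = 2.
Likelihood ratio per negative assay = 0.75.
Target odds: 0.02 ÷ 0.98 = 1/49.
Require 0.75ⁿ ≤ 1/49 ÷ 2 = 1/98.
0.75¹⁵ ≈0.0133635 is still above 1/98 but 0.75¹⁶ ≈0.0100226 is at or below it, so n = 16.

16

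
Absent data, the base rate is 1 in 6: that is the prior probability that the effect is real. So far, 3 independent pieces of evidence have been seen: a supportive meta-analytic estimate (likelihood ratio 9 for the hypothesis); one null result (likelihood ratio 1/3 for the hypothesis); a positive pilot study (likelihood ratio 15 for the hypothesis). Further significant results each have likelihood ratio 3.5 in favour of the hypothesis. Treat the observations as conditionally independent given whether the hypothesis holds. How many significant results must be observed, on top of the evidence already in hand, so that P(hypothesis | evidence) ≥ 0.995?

Prior odds = (1/6)/(5/6) = 0.2.
Combined Bayes factor of the evidence already in hand = 9 × (1/3) × 15 = 45.
Odds after that evidence = 0.2 × 45 = 9.
Target odds = 0.995/0.005 = 199.
Need 3.5ⁿ ≥ 199 ÷ 9 = 199/9.
3.5² = 12.25 falls short of 199/9 but 3.5³ = 42.875 reaches it, so n = 3.

3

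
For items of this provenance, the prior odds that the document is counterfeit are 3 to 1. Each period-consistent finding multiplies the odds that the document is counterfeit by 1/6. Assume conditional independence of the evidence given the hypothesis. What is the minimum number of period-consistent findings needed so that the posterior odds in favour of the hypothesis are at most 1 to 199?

4

Prior odds = 3.
Likelihood ratio per period-consistent finding = 1/6.
Target odds = 1/199.
Require (1/6)ⁿ ≤ 1/199 ÷ 3 = 1/597.
(1/6)³ = 1/216 is still above 1/597 but (1/6)⁴ = 1/1296 is at or below it, so n = 4.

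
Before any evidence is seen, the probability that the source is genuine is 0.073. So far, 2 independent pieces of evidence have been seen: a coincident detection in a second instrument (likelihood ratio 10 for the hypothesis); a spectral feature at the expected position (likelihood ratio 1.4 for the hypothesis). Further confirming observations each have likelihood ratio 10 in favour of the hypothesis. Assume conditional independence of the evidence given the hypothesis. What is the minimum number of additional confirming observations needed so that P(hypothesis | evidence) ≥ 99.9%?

3

Prior odds = 0.073/0.927 = 73/927.
Combined Bayes factor of the evidence already in hand = 10 × 1.4 = 14.
Odds after that evidence = (73/927) × 14 = 1022/927.
Target odds = 0.999/0.001 = 999.
Need 10ⁿ ≥ 999 ÷ (1022/927) = 926073/1022.
10² = 100 falls short of 926073/1022 but 10³ = 1000 reaches it, so n = 3.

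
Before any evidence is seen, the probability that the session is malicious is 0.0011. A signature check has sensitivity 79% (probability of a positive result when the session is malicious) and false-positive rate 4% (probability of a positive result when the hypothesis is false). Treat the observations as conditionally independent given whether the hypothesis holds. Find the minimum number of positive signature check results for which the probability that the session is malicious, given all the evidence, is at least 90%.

4

Prior odds = 0.0011/0.9989 = 11/9989.
Likelihood ratio of a positive result = 0.79/0.04 = 19.75.
Target posterior odds = 0.9/0.1 = 9.
Need (11/9989) × 19.75ⁿ ≥ 9, i.e. 19.75ⁿ ≥ 89901/11.
19.75³ = 7703.734375 falls short of 89901/11 but 19.75⁴ = 38950081/256 reaches it, so n = 4.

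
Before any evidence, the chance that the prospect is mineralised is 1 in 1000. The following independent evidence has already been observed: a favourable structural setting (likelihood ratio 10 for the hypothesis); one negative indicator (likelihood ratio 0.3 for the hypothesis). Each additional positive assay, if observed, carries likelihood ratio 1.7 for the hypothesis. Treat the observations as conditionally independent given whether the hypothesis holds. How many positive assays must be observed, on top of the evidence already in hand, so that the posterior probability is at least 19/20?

Prior odds = 0.001/0.999 = 1/999.
Combined Bayes factor of the evidence already in hand = 10 × 0.3 = 3.
Odds after that evidence = (1/999) × 3 = 1/333.
Target odds = 0.95/0.05 = 19.
Need 1.7ⁿ ≥ 19 ÷ (1/333) = 6327.
1.7¹⁶ ≈4866.12 falls short of 6327 but 1.7¹⁷ ≈8272.4 reaches it, so n = 17.

17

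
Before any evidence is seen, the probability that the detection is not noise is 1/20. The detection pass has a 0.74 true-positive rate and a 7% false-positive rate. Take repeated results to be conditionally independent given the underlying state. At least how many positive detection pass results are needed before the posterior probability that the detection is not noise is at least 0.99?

4

Prior odds = 0.05/0.95 = 1/19.
Likelihood ratio of a positive result = 0.74/0.07 = 74/7.
Target posterior odds = 0.99/0.01 = 99.
Require (74/7)ⁿ ≥ 99 ÷ (1/19) = 1881.
(74/7)³ = 405224/343 falls short of 1881 but (74/7)⁴ = 29986576/2401 reaches it, so n = 4.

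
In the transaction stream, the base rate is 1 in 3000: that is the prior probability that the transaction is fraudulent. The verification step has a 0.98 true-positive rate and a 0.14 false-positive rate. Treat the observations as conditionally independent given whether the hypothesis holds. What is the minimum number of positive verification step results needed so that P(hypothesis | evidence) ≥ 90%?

Prior odds = (1/3000)/(2999/3000) = 1/2999.
Likelihood ratio of a positive result = 0.98/0.14 = 7.
Target posterior odds = 0.9/0.1 = 9.
Need (1/2999) × 7ⁿ ≥ 9, i.e. 7ⁿ ≥ 26991.
7⁵ = 16807 falls short of 26991 but 7⁶ = 117649 reaches it, so n = 6.

6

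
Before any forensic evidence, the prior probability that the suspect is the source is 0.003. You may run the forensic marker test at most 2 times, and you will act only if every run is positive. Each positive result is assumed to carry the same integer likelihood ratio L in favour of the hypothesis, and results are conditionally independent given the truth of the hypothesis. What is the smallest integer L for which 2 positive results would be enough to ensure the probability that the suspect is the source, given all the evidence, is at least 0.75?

Prior odds = 0.003/0.997 = 3/997.
Target odds = 0.75/0.25 = 3.
Need L² ≥ 3 ÷ (3/997) = 997.
31² = 961 < 997 ≤ 1024 = 32², so L = 32.

32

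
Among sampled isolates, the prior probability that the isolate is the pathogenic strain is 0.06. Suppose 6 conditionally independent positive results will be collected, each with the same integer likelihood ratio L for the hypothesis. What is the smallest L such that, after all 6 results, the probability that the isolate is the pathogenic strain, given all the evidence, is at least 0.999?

Prior odds = 0.06/0.94 = 3/47.
Target odds = 0.999/0.001 = 999.
Need L⁶ ≥ 999 ÷ (3/47) = 15651.
5⁶ = 15625 < 15651 ≤ 46656 = 6⁶, so L = 6.

6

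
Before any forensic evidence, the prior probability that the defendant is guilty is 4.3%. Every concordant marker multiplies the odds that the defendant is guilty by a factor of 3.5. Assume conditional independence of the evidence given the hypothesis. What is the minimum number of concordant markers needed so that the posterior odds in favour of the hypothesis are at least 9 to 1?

Prior odds = 0.043/0.957 = 43/957.
Likelihood ratio per concordant marker = 3.5.
Target odds = 9.
Need (43/957) × 3.5ⁿ ≥ 9, i.e. 3.5ⁿ ≥ 8613/43.
3.5⁴ = 150.0625 falls short of 8613/43 but 3.5⁵ = 525.21875 reaches it, so n = 5.

5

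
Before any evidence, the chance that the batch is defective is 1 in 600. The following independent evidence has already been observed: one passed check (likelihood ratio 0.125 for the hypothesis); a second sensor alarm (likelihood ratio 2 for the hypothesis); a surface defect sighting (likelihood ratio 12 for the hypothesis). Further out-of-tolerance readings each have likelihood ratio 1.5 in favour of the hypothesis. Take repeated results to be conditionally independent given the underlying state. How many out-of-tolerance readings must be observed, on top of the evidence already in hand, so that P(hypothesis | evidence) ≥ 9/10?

Prior odds = (1/600)/(599/600) = 1/599.
Combined Bayes factor of the evidence already in hand = 0.125 × 2 × 12 = 3.
Odds after that evidence = (1/599) × 3 = 3/599.
Target odds = 0.9/0.1 = 9.
Need 1.5ⁿ ≥ 9 ÷ (3/599) = 1797.
1.5¹⁸ = 387420489/262144 falls short of 1797 but 1.5¹⁹ ≈2216.84 reaches it, so n = 19.

19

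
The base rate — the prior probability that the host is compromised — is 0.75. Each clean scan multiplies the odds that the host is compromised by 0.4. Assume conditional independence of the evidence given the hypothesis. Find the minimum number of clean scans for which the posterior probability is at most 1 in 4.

3

Prior odds = 0.75/0.25 = 3.
Likelihood ratio per clean scan = 0.4.
Target odds: 0.25 ÷ 0.75 = 1/3.
Need 3 × 0.4ⁿ ≤ 1/3, i.e. 0.4ⁿ ≤ 1/9.
0.4² = 0.16 is still above 1/9 but 0.4³ = 0.064 is at or below it, so n = 3.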